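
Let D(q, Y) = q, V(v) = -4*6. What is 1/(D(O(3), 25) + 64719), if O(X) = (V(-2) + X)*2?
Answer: 1/64677 ≈ 1.5461e-5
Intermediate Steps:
V(v) = -24
O(X) = -48 + 2*X (O(X) = (-24 + X)*2 = -48 + 2*X)
1/(D(O(3), 25) + 64719) = 1/((-48 + 2*3) + 64719) = 1/((-48 + 6) + 64719) = 1/(-42 + 64719) = 1/64677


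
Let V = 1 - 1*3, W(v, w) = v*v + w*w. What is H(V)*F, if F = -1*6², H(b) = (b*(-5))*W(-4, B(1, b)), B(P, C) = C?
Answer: -7200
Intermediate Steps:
W(v, w) = v² + w²
V = -2 (V = 1 - 3 = -2)
H(b) = -5*b*(16 + b²) (H(b) = (b*(-5))*((-4)² + b²) = (-5*b)*(16 + b²) = -5*b*(16 + b²))
F = -36 (F = -1*36 = -36)
H(V)*F = -5*(-2)*(16 + (-2)²)*(-36) = -5*(-2)*(16 + 4)*(-36) = -5*(-2)*20*(-36) = 200*(-36) = -7200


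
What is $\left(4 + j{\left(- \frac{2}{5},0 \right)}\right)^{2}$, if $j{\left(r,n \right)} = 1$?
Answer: $25$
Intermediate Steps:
$\left(4 + j{\left(- \frac{2}{5},0 \right)}\right)^{2} = \left(4 + 1\right)^{2} = 5^{2} = 25$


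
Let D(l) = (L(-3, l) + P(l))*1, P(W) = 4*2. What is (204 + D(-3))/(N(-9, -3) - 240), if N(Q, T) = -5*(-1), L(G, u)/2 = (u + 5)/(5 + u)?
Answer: -214/235 ≈ -0.91064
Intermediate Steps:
L(G, u) = 2 (L(G, u) = 2*((u + 5)/(5 + u)) = 2*((5 + u)/(5 + u)) = 2*1 = 2)
P(W) = 8
N(Q, T) = 5
D(l) = 10 (D(l) = (2 + 8)*1 = 10*1 = 10)
(204 + D(-3))/(N(-9, -3) - 240) = (204 + 10)/(5 - 240) = 214/(-235) = 214*(-1/235) = -214/235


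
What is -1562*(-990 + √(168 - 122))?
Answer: 1546380 - 1562*√46 ≈ 1.5358e+6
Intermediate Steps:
-1562*(-990 + √(168 - 122)) = -1562*(-990 + √46) = 1546380 - 1562*√46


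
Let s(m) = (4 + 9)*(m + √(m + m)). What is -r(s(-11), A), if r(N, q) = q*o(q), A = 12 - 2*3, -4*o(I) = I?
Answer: 9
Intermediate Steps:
o(I) = -I/4
s(m) = 13*m + 13*√2*√m (s(m) = 13*(m + √(2*m)) = 13*(m + √2*√m) = 13*m + 13*√2*√m)
A = 6 (A = 12 - 6 = 6)
r(N, q) = -q²/4 (r(N, q) = q*(-q/4) = -q²/4)
-r(s(-11), A) = -(-1)*6²/4 = -(-1)*36/4 = -1*(-9) = 9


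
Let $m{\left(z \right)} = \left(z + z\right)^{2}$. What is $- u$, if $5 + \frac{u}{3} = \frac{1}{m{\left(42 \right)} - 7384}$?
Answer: $\frac{4923}{328} \approx 15.009$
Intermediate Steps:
$m{\left(z \right)} = 4 z^{2}$ ($m{\left(z \right)} = \left(2 z\right)^{2} = 4 z^{2}$)
$u = - \frac{4923}{328}$ ($u = -15 + \frac{3}{4 \cdot 42^{2} - 7384} = -15 + \frac{3}{4 \cdot 1764 - 7384} = -15 + \frac{3}{7056 - 7384} = -15 + \frac{3}{-328} = -15 + 3 \left(- \frac{1}{328}\right) = -15 - \frac{3}{328} = - \frac{4923}{328} \approx -15.009$)
$- u = \left(-1\right) \left(- \frac{4923}{328}\right) = \frac{4923}{328}$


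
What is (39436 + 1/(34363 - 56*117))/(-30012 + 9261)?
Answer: -1096754597/577106061 ≈ -1.9004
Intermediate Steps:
(39436 + 1/(34363 - 56*117))/(-30012 + 9261) = (39436 + 1/(34363 - 6552))/(-20751) = (39436 + 1/27811)*(-1/20751) = (1096754597/27811)*(-1/20751) = -1096754597/577106061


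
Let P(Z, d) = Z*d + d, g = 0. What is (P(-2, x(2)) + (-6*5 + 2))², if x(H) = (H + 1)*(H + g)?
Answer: 1156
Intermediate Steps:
x(H) = H*(1 + H) (x(H) = (H + 1)*(H + 0) = (1 + H)*H = H*(1 + H))
P(Z, d) = d + Z*d
(P(-2, x(2)) + (-6*5 + 2))² = ((2*(1 + 2))*(1 - 2) + (-6*5 + 2))² = ((2*3)*(-1) + (-30 + 2))² = (6*(-1) - 28)² = (-6 - 28)² = (-34)² = 1156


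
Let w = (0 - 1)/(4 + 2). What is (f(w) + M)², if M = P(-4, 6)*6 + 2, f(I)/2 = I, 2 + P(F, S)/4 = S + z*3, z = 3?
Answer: 885481/9 ≈ 98387.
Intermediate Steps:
w = -⅙ (w = -1/6 = -1*⅙ = -⅙ ≈ -0.16667)
P(F, S) = 28 + 4*S (P(F, S) = -8 + 4*(S + 3*3) = -8 + 4*(S + 9) = -8 + 4*(9 + S) = -8 + (36 + 4*S) = 28 + 4*S)
f(I) = 2*I
M = 314 (M = (28 + 4*6)*6 + 2 = (28 + 24)*6 + 2 = 52*6 + 2 = 312 + 2 = 314)
(f(w) + M)² = (2*(-⅙) + 314)² = (-⅓ + 314)² = (941/3)² = 885481/9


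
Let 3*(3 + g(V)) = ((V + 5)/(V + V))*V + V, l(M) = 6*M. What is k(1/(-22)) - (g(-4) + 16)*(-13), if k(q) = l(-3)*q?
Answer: 10207/66 ≈ 154.65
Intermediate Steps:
g(V) = -13/6 + V/2 (g(V) = -3 + (((V + 5)/(V + V))*V + V)/3 = -3 + (((5 + V)/((2*V)))*V + V)/3 = -3 + (((5 + V)*(1/(2*V)))*V + V)/3 = -3 + (((5 + V)/(2*V))*V + V)/3 = -3 + ((5/2 + V/2) + V)/3 = -3 + (5/2 + 3*V/2)/3 = -3 + (⅚ + V/2) = -13/6 + V/2)
k(q) = -18*q (k(q) = (6*(-3))*q = -18*q)
k(1/(-22)) - (g(-4) + 16)*(-13) = -18/(-22) - ((-13/6 + (½)*(-4)) + 16)*(-13) = -18*(-1/22) - ((-13/6 - 2) + 16)*(-13) = 9/11 - (-25/6 + 16)*(-13) = 9/11 - 71*(-13)/6 = 9/11 - 1*(-923/6) = 9/11 + 923/6 = 10207/66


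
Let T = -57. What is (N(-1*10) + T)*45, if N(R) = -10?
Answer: -3015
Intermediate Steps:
(N(-1*10) + T)*45 = (-10 - 57)*45 = -67*45 = -3015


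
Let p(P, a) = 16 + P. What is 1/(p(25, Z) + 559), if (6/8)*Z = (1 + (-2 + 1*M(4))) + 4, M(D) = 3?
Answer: 1/600 ≈ 0.0016667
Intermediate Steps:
Z = 8 (Z = 4*((1 + (-2 + 1*3)) + 4)/3 = 4*((1 + (-2 + 3)) + 4)/3 = 4*((1 + 1) + 4)/3 = 4*(2 + 4)/3 = (4/3)*6 = 8)
1/(p(25, Z) + 559) = 1/((16 + 25) + 559) = 1/(41 + 559) = 1/600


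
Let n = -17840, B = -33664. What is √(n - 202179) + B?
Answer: -33664 + I*√220019 ≈ -33664.0 + 469.06*I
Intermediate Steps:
√(n - 202179) + B = √(-17840 - 202179) - 33664 = √(-220019) - 33664 = I*√220019 - 33664 = -33664 + I*√220019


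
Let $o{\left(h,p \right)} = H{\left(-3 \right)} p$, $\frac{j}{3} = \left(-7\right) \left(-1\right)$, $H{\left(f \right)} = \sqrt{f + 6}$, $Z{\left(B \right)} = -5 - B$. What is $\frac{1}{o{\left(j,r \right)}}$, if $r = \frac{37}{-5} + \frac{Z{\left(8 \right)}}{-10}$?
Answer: $- \frac{10 \sqrt{3}}{183} \approx -0.094648$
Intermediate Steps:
$r = - \frac{61}{10}$ ($r = \frac{37}{-5} + \frac{-5 - 8}{-10} = 37 \left(- \frac{1}{5}\right) + \left(-5 - 8\right) \left(- \frac{1}{10}\right) = - \frac{37}{5} - - \frac{13}{10} = - \frac{37}{5} + \frac{13}{10} = - \frac{61}{10} \approx -6.1$)
$H{\left(f \right)} = \sqrt{6 + f}$
$j = 21$ ($j = 3 \left(\left(-7\right) \left(-1\right)\right) = 3 \cdot 7 = 21$)
$o{\left(h,p \right)} = p \sqrt{3}$ ($o{\left(h,p \right)} = \sqrt{6 - 3} p = \sqrt{3} p = p \sqrt{3}$)
$\frac{1}{o{\left(j,r \right)}} = \frac{1}{\left(- \frac{61}{10}\right) \sqrt{3}} = - \frac{10 \sqrt{3}}{183}$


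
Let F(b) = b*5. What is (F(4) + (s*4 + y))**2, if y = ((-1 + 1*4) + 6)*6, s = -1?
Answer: 4900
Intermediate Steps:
F(b) = 5*b
y = 54 (y = ((-1 + 4) + 6)*6 = (3 + 6)*6 = 9*6 = 54)
(F(4) + (s*4 + y))**2 = (5*4 + (-1*4 + 54))**2 = (20 + (-4 + 54))**2 = (20 + 50)**2 = 70**2 = 4900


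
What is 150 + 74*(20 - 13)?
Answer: 668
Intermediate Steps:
150 + 74*(20 - 13) = 150 + 74*7 = 150 + 518 = 668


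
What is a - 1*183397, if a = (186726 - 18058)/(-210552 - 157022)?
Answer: -33706068773/183787 ≈ -1.8340e+5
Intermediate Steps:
a = -84334/183787 (a = 168668/(-367574) = 168668*(-1/367574) = -84334/183787 ≈ -0.45887)
a - 1*183397 = -84334/183787 - 1*183397 = -84334/183787 - 183397 = -33706068773/183787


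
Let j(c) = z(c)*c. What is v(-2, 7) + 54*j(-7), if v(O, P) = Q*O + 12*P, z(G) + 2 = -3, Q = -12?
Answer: 1998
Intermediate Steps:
z(G) = -5 (z(G) = -2 - 3 = -5)
v(O, P) = -12*O + 12*P
j(c) = -5*c
v(-2, 7) + 54*j(-7) = (-12*(-2) + 12*7) + 54*(-5*(-7)) = (24 + 84) + 54*35 = 108 + 1890 = 1998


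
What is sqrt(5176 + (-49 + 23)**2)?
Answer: 2*sqrt(1463) ≈ 76.498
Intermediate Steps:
sqrt(5176 + (-49 + 23)**2) = sqrt(5176 + (-26)**2) = sqrt(5176 + 676) = sqrt(5852) = 2*sqrt(1463)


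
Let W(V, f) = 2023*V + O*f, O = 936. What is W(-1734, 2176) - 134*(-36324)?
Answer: 3396270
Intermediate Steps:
W(V, f) = 936*f + 2023*V (W(V, f) = 2023*V + 936*f = 936*f + 2023*V)
W(-1734, 2176) - 134*(-36324) = (936*2176 + 2023*(-1734)) - 134*(-36324) = (2036736 - 3507882) - 1*(-4867416) = -1471146 + 4867416 = 3396270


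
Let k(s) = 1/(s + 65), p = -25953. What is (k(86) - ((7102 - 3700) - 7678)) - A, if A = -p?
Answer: -3273226/151 ≈ -21677.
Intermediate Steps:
k(s) = 1/(65 + s)
A = 25953 (A = -1*(-25953) = 25953)
(k(86) - ((7102 - 3700) - 7678)) - A = (1/(65 + 86) - ((7102 - 3700) - 7678)) - 1*25953 = (1/151 - (3402 - 7678)) - 25953 = (1/151 - 1*(-4276)) - 25953 = (1/151 + 4276) - 25953 = 645677/151 - 25953 = -3273226/151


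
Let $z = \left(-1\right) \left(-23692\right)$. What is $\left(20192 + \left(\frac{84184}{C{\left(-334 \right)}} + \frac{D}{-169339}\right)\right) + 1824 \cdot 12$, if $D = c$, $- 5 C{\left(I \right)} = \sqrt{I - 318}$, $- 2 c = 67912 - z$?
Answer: $\frac{7125807230}{169339} + \frac{210460 i \sqrt{163}}{163} \approx 42080.0 + 16485.0 i$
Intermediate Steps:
$z = 23692$
$c = -22110$ ($c = - \frac{67912 - 23692}{2} = \left(- \frac{1}{2}\right) 44220 = -22110$)
$C{\left(I \right)} = - \frac{\sqrt{-318 + I}}{5}$ ($C{\left(I \right)} = - \frac{\sqrt{I - 318}}{5} = - \frac{\sqrt{-318 + I}}{5}$)
$D = -22110$
$\left(20192 + \left(\frac{84184}{C{\left(-334 \right)}} + \frac{D}{-169339}\right)\right) + 1824 \cdot 12 = \left(20192 + \left(\frac{84184}{\left(- \frac{1}{5}\right) \sqrt{-318 - 334}} - \frac{22110}{-169339}\right)\right) + 1824 \cdot 12 = \left(20192 + \left(\frac{84184}{\left(- \frac{1}{5}\right) \sqrt{-652}} - - \frac{22110}{169339}\right)\right) + 21888 = \left(20192 + \left(\frac{84184}{\left(- \frac{1}{5}\right) 2 i \sqrt{163}} + \frac{22110}{169339}\right)\right) + 21888 = \left(20192 + \left(\frac{84184}{\left(- \frac{2}{5}\right) i \sqrt{163}} + \frac{22110}{169339}\right)\right) + 21888 = \left(20192 + \left(84184 \frac{5 i \sqrt{163}}{326} + \frac{22110}{169339}\right)\right) + 21888 = \left(20192 + \left(\frac{210460 i \sqrt{163}}{163} + \frac{22110}{169339}\right)\right) + 21888 = \left(20192 + \left(\frac{22110}{169339} + \frac{210460 i \sqrt{163}}{163}\right)\right) + 21888 = \left(\frac{3419315198}{169339} + \frac{210460 i \sqrt{163}}{163}\right) + 21888 = \frac{7125807230}{169339} + \frac{210460 i \sqrt{163}}{163}$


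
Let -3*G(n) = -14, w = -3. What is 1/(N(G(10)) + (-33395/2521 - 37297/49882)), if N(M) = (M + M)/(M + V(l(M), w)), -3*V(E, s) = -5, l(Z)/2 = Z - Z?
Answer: -2389297918/29915796797 ≈ -0.079867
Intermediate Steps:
l(Z) = 0 (l(Z) = 2*(Z - Z) = 2*0 = 0)
V(E, s) = 5/3 (V(E, s) = -⅓*(-5) = 5/3)
G(n) = 14/3 (G(n) = -⅓*(-14) = 14/3)
N(M) = 2*M/(5/3 + M) (N(M) = (M + M)/(M + 5/3) = (2*M)/(5/3 + M) = 2*M/(5/3 + M))
1/(N(G(10)) + (-33395/2521 - 37297/49882)) = 1/(6*(14/3)/(5 + 3*(14/3)) + (-33395/2521 - 37297/49882)) = 1/(6*(14/3)/(5 + 14) + (-33395*1/2521 - 37297*1/49882)) = 1/(6*(14/3)/19 + (-33395/2521 - 37297/49882)) = 1/(6*(14/3)*(1/19) - 1759835127/125752522) = 1/(28/19 - 1759835127/125752522) = 1/(-29915796797/2389297918) = -2389297918/29915796797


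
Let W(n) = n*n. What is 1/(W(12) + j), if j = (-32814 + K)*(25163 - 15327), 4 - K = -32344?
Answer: -1/4583432 ≈ -2.1818e-7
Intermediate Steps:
K = 32348 (K = 4 - 1*(-32344) = 4 + 32344 = 32348)
j = -4583576 (j = (-32814 + 32348)*(25163 - 15327) = -466*9836 = -4583576)
W(n) = n²
1/(W(12) + j) = 1/(12² - 4583576) = 1/(144 - 4583576) = 1/(-4583432) = -1/4583432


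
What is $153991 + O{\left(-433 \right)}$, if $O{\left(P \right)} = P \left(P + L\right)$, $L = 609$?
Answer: $77783$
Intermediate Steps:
$O{\left(P \right)} = P \left(609 + P\right)$ ($O{\left(P \right)} = P \left(P + 609\right) = P \left(609 + P\right)$)
$153991 + O{\left(-433 \right)} = 153991 - 433 \left(609 - 433\right) = 153991 - 76208 = 77783$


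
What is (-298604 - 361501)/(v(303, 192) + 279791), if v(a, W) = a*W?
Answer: -660105/337967 ≈ -1.9532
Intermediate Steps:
v(a, W) = W*a
(-298604 - 361501)/(v(303, 192) + 279791) = (-298604 - 361501)/(192*303 + 279791) = -660105/(58176 + 279791) = -660105/337967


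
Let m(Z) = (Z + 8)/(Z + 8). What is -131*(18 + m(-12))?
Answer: -2489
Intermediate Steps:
m(Z) = 1 (m(Z) = (8 + Z)/(8 + Z) = 1)
-131*(18 + m(-12)) = -131*(18 + 1) = -131*19 = -2489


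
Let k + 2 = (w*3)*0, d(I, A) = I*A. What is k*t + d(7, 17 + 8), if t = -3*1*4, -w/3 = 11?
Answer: 199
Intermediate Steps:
w = -33 (w = -3*11 = -33)
d(I, A) = A*I
t = -12 (t = -3*4 = -12)
k = -2 (k = -2 - 33*3*0 = -2 - 99*0 = -2 + 0 = -2)
k*t + d(7, 17 + 8) = -2*(-12) + (17 + 8)*7 = 24 + 25*7 = 24 + 175 = 199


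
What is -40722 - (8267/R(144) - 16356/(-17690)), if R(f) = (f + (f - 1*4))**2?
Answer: -1001789724187/24600080 ≈ -40723.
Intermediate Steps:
R(f) = (-4 + 2*f)**2 (R(f) = (f + (f - 4))**2 = (f + (-4 + f))**2 = (-4 + 2*f)**2)
-40722 - (8267/R(144) - 16356/(-17690)) = -40722 - (8267/((4*(-2 + 144)**2)) - 16356/(-17690)) = -40722 - (8267/((4*142**2)) - 16356*(-1/17690)) = -40722 - (8267/((4*20164)) + 282/305) = -40722 - (8267/80656 + 282/305) = -40722 - 1*25266427/24600080 = -40722 - 25266427/24600080 = -1001789724187/24600080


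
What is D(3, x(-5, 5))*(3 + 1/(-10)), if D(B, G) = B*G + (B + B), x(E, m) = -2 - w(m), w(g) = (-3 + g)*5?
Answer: -87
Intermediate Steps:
w(g) = -15 + 5*g
x(E, m) = 13 - 5*m (x(E, m) = -2 - (-15 + 5*m) = -2 + (15 - 5*m) = 13 - 5*m)
D(B, G) = 2*B + B*G (D(B, G) = B*G + 2*B = 2*B + B*G)
D(3, x(-5, 5))*(3 + 1/(-10)) = (3*(2 + (13 - 5*5)))*(3 + 1/(-10)) = (3*(2 + (13 - 25)))*(3 - 1/10) = (3*(2 - 12))*(29/10) = (3*(-10))*(29/10) = -30*29/10 = -87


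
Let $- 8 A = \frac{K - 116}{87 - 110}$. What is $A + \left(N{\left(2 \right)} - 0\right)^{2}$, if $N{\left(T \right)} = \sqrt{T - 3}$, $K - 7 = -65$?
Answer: $- \frac{179}{92} \approx -1.9457$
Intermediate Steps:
$K = -58$ ($K = 7 - 65 = -58$)
$N{\left(T \right)} = \sqrt{-3 + T}$
$A = - \frac{87}{92}$ ($A = - \frac{\left(-58 - 116\right) \frac{1}{87 - 110}}{8} = - \frac{\left(-174\right) \frac{1}{-23}}{8} = - \frac{\left(-174\right) \left(- \frac{1}{23}\right)}{8} = \left(- \frac{1}{8}\right) \frac{174}{23} = - \frac{87}{92} \approx -0.94565$)
$A + \left(N{\left(2 \right)} - 0\right)^{2} = - \frac{87}{92} + \left(\sqrt{-3 + 2} - 0\right)^{2} = - \frac{87}{92} + \left(\sqrt{-1} + 0\right)^{2} = - \frac{87}{92} + \left(i + 0\right)^{2} = - \frac{87}{92} + i^{2} = - \frac{87}{92} - 1 = - \frac{179}{92}$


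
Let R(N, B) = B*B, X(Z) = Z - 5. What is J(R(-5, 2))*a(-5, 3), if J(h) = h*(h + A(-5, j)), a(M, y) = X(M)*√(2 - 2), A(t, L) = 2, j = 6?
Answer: 0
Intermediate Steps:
X(Z) = -5 + Z
R(N, B) = B²
a(M, y) = 0 (a(M, y) = (-5 + M)*√(2 - 2) = (-5 + M)*√0 = (-5 + M)*0 = 0)
J(h) = h*(2 + h) (J(h) = h*(h + 2) = h*(2 + h))
J(R(-5, 2))*a(-5, 3) = (2²*(2 + 2²))*0 = (4*(2 + 4))*0 = (4*6)*0 = 24*0 = 0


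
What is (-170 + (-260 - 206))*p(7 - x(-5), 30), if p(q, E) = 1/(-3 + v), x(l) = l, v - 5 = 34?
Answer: -53/3 ≈ -17.667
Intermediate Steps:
v = 39 (v = 5 + 34 = 39)
p(q, E) = 1/36 (p(q, E) = 1/(-3 + 39) = 1/36)
(-170 + (-260 - 206))*p(7 - x(-5), 30) = (-170 + (-260 - 206))*(1/36) = (-170 - 466)*(1/36) = -636*1/36 = -53/3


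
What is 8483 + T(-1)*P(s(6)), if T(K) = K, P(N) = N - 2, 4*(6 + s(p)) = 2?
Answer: 16981/2 ≈ 8490.5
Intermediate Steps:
s(p) = -11/2 (s(p) = -6 + (¼)*2 = -6 + ½ = -11/2)
P(N) = -2 + N
8483 + T(-1)*P(s(6)) = 8483 - (-2 - 11/2) = 8483 - 1*(-15/2) = 8483 + 15/2 = 16981/2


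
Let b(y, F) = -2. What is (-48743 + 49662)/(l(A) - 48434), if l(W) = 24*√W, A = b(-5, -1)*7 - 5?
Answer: -22255423/1172931650 - 5514*I*√19/586465825 ≈ -0.018974 - 4.0983e-5*I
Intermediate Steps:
A = -19 (A = -2*7 - 5 = -14 - 5 = -19)
(-48743 + 49662)/(l(A) - 48434) = (-48743 + 49662)/(24*√(-19) - 48434) = 919/(24*(I*√19) - 48434) = 919/(24*I*√19 - 48434) = 919/(-48434 + 24*I*√19)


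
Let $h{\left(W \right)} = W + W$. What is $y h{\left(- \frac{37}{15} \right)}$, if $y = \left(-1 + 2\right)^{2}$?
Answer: $- \frac{74}{15} \approx -4.9333$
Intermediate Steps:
$h{\left(W \right)} = 2 W$
$y = 1$ ($y = 1^{2} = 1$)
$y h{\left(- \frac{37}{15} \right)} = 1 \cdot 2 \left(- \frac{37}{15}\right) = 1 \left(- \frac{74}{15}\right) = - \frac{74}{15}$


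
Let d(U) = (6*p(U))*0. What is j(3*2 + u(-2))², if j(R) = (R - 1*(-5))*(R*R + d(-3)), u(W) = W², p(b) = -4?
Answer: 2250000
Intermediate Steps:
d(U) = 0 (d(U) = (6*(-4))*0 = -24*0 = 0)
j(R) = R²*(5 + R) (j(R) = (R - 1*(-5))*(R*R + 0) = (R + 5)*(R² + 0) = (5 + R)*R² = R²*(5 + R))
j(3*2 + u(-2))² = ((3*2 + (-2)²)²*(5 + (3*2 + (-2)²)))² = ((6 + 4)²*(5 + (6 + 4)))² = (10²*(5 + 10))² = (100*15)² = 1500² = 2250000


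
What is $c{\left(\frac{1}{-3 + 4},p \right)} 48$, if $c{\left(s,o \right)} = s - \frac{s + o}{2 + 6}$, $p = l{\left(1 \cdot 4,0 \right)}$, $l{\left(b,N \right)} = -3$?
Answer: $60$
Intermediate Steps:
$p = -3$
$c{\left(s,o \right)} = - \frac{o}{8} + \frac{7 s}{8}$ ($c{\left(s,o \right)} = s - \frac{o + s}{8} = s - \left(o + s\right) \frac{1}{8} = s - \left(\frac{o}{8} + \frac{s}{8}\right) = - \frac{o}{8} + \frac{7 s}{8}$)
$c{\left(\frac{1}{-3 + 4},p \right)} 48 = \left(\left(- \frac{1}{8}\right) \left(-3\right) + \frac{7}{8 \left(-3 + 4\right)}\right) 48 = \left(\frac{3}{8} + \frac{7}{8 \cdot 1}\right) 48 = \left(\frac{3}{8} + \frac{7}{8} \cdot 1\right) 48 = \left(\frac{3}{8} + \frac{7}{8}\right) 48 = \frac{5}{4} \cdot 48 = 60$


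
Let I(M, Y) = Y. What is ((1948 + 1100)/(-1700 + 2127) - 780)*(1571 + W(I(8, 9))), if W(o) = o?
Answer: -521418960/427 ≈ -1.2211e+6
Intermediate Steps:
((1948 + 1100)/(-1700 + 2127) - 780)*(1571 + W(I(8, 9))) = ((1948 + 1100)/(-1700 + 2127) - 780)*(1571 + 9) = (3048/427 - 780)*1580 = -330012/427*1580 = -521418960/427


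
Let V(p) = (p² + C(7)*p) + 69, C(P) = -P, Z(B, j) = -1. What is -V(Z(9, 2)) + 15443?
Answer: 15366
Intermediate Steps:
V(p) = 69 + p² - 7*p (V(p) = (p² + (-1*7)*p) + 69 = (p² - 7*p) + 69 = 69 + p² - 7*p)
-V(Z(9, 2)) + 15443 = -(69 + (-1)² - 7*(-1)) + 15443 = -(69 + 1 + 7) + 15443 = -1*77 + 15443 = -77 + 15443 = 15366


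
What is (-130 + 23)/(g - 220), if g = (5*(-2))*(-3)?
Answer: 107/190 ≈ 0.56316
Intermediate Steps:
g = 30 (g = -10*(-3) = 30)
(-130 + 23)/(g - 220) = (-130 + 23)/(30 - 220) = -107/(-190) = -107*(-1/190) = 107/190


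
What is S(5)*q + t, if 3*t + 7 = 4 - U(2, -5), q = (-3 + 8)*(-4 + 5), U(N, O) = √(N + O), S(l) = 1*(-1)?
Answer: -6 - I*√3/3 ≈ -6.0 - 0.57735*I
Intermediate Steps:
S(l) = -1
q = 5 (q = 5*1 = 5)
t = -1 - I*√3/3 (t = -7/3 + (4 - √(2 - 5))/3 = -7/3 + (4 - √(-3))/3 = -7/3 + (4 - I*√3)/3 = -7/3 + (4/3 - I*√3/3) = -1 - I*√3/3 ≈ -1.0 - 0.57735*I)
S(5)*q + t = -1*5 + (-1 - I*√3/3) = -5 + (-1 - I*√3/3) = -6 - I*√3/3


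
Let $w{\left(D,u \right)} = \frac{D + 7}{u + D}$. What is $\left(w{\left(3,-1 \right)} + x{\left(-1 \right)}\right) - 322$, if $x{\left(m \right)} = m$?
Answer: $-318$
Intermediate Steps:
$w{\left(D,u \right)} = \frac{7 + D}{D + u}$
$\left(w{\left(3,-1 \right)} + x{\left(-1 \right)}\right) - 322 = \left(\frac{7 + 3}{3 - 1} - 1\right) - 322 = \left(\frac{1}{2} \cdot 10 - 1\right) - 322 = \left(5 - 1\right) - 322 = 4 - 322 = -318$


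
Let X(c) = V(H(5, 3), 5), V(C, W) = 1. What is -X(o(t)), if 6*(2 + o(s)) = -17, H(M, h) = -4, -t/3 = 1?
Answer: -1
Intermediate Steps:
t = -3 (t = -3*1 = -3)
o(s) = -29/6 (o(s) = -2 + (⅙)*(-17) = -2 - 17/6 = -29/6)
X(c) = 1
-X(o(t)) = -1*1 = -1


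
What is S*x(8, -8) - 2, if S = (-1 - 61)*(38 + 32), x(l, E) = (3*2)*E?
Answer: 208318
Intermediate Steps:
x(l, E) = 6*E
S = -4340 (S = -62*70 = -4340)
S*x(8, -8) - 2 = -26040*(-8) - 2 = -4340*(-48) - 2 = 208320 - 2 = 208318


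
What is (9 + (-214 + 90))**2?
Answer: 13225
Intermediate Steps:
(9 + (-214 + 90))**2 = (9 - 124)**2 = (-115)**2 = 13225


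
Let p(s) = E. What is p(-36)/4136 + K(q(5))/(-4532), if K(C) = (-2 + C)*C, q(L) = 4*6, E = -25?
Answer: -52207/426008 ≈ -0.12255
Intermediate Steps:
p(s) = -25
q(L) = 24
K(C) = C*(-2 + C)
p(-36)/4136 + K(q(5))/(-4532) = -25/4136 + (24*(-2 + 24))/(-4532) = -25*1/4136 + (24*22)*(-1/4532) = -25/4136 + 528*(-1/4532) = -25/4136 - 12/103 = -52207/426008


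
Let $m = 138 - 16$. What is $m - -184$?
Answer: $306$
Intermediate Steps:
$m = 122$ ($m = 138 - 16 = 122$)
$m - -184 = 122 - -184 = 122 + 184 = 306$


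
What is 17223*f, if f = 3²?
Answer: 155007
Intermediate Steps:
f = 9
17223*f = 17223*9 = 155007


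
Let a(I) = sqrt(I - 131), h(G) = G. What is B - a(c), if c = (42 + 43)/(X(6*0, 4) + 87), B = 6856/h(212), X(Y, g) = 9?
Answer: 1714/53 - I*sqrt(74946)/24 ≈ 32.34 - 11.407*I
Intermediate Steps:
B = 1714/53 (B = 6856/212 = 6856*(1/212) = 1714/53 ≈ 32.340)
c = 85/96 (c = (42 + 43)/(9 + 87) = 85/96 ≈ 0.88542)
a(I) = sqrt(-131 + I)
B - a(c) = 1714/53 - sqrt(-131 + 85/96) = 1714/53 - sqrt(-12491/96) = 1714/53 - I*sqrt(74946)/24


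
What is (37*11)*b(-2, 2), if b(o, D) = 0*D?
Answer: 0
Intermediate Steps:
b(o, D) = 0
(37*11)*b(-2, 2) = (37*11)*0 = 407*0 = 0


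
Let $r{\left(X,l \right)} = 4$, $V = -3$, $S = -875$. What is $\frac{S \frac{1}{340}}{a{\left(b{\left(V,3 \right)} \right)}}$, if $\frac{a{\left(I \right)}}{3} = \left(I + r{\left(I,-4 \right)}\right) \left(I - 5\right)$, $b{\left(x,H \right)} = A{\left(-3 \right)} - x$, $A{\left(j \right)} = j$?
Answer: $\frac{35}{816} \approx 0.042892$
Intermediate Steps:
$b{\left(x,H \right)} = -3 - x$
$a{\left(I \right)} = 3 \left(-5 + I\right) \left(4 + I\right)$ ($a{\left(I \right)} = 3 \left(I + 4\right) \left(I - 5\right) = 3 \left(4 + I\right) \left(-5 + I\right) = 3 \left(-5 + I\right) \left(4 + I\right)$)
$\frac{S \frac{1}{340}}{a{\left(b{\left(V,3 \right)} \right)}} = \frac{\left(-875\right) \frac{1}{340}}{-60 - 3 \left(-3 - -3\right) + 3 \left(-3 - -3\right)^{2}} = \frac{\left(-875\right) \frac{1}{340}}{-60 - 3 \left(-3 + 3\right) + 3 \left(-3 + 3\right)^{2}} = - \frac{175}{68 \left(-60 - 0 + 3 \cdot 0^{2}\right)} = - \frac{175}{68 \left(-60 + 0 + 3 \cdot 0\right)} = - \frac{175}{68 \left(-60 + 0 + 0\right)} = - \frac{175}{68 \left(-60\right)} = \left(- \frac{175}{68}\right) \left(- \frac{1}{60}\right) = \frac{35}{816}$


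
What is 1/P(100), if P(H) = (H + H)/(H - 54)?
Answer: 23/100 ≈ 0.23000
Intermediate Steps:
P(H) = 2*H/(-54 + H) (P(H) = (2*H)/(-54 + H) = 2*H/(-54 + H))
1/P(100) = 1/(2*100/(-54 + 100)) = 1/(2*100/46) = 1/(2*100*(1/46)) = 1/(100/23) = 23/100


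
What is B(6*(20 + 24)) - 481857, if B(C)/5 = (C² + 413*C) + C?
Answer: 413103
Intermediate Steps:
B(C) = 5*C² + 2070*C (B(C) = 5*((C² + 413*C) + C) = 5*(C² + 414*C) = 5*C² + 2070*C)
B(6*(20 + 24)) - 481857 = 5*(6*(20 + 24))*(414 + 6*(20 + 24)) - 481857 = 5*(6*44)*(414 + 6*44) - 481857 = 5*264*(414 + 264) - 481857 = 5*264*678 - 481857 = 894960 - 481857 = 413103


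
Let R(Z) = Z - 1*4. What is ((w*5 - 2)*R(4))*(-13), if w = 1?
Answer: 0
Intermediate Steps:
R(Z) = -4 + Z (R(Z) = Z - 4 = -4 + Z)
((w*5 - 2)*R(4))*(-13) = ((1*5 - 2)*(-4 + 4))*(-13) = ((5 - 2)*0)*(-13) = (3*0)*(-13) = 0*(-13) = 0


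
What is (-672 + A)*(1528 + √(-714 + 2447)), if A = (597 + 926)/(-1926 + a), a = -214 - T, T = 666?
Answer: -1441786420/1403 - 1887155*√1733/2806 ≈ -1.0556e+6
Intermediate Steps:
a = -880 (a = -214 - 1*666 = -214 - 666 = -880)
A = -1523/2806 (A = (597 + 926)/(-1926 - 880) = 1523/(-2806) = 1523*(-1/2806) = -1523/2806 ≈ -0.54277)
(-672 + A)*(1528 + √(-714 + 2447)) = (-672 - 1523/2806)*(1528 + √(-714 + 2447)) = -1887155*(1528 + √1733)/2806 = -1441786420/1403 - 1887155*√1733/2806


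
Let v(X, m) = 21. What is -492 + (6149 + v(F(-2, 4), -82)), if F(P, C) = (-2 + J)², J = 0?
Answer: 5678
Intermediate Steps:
F(P, C) = 4 (F(P, C) = (-2 + 0)² = (-2)² = 4)
-492 + (6149 + v(F(-2, 4), -82)) = -492 + (6149 + 21) = -492 + 6170 = 5678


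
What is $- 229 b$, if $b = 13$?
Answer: $-2977$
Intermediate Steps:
$- 229 b = \left(-229\right) 13 = -2977$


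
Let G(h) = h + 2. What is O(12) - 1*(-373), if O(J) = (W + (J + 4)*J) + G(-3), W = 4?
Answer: 568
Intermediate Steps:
G(h) = 2 + h
O(J) = 3 + J*(4 + J) (O(J) = (4 + (J + 4)*J) + (2 - 3) = (4 + (4 + J)*J) - 1 = (4 + J*(4 + J)) - 1 = 3 + J*(4 + J))
O(12) - 1*(-373) = (3 + 12**2 + 4*12) - 1*(-373) = (3 + 144 + 48) + 373 = 195 + 373 = 568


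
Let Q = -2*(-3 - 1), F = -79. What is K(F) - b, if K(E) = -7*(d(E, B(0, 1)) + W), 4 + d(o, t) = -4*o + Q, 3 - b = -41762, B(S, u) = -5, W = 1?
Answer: -44012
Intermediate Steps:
Q = 8 (Q = -2*(-4) = 8)
b = 41765 (b = 3 - 1*(-41762) = 3 + 41762 = 41765)
d(o, t) = 4 - 4*o (d(o, t) = -4 + (-4*o + 8) = -4 + (8 - 4*o) = 4 - 4*o)
K(E) = -35 + 28*E (K(E) = -7*((4 - 4*E) + 1) = -7*(5 - 4*E) = -35 + 28*E)
K(F) - b = (-35 + 28*(-79)) - 1*41765 = (-35 - 2212) - 41765 = -2247 - 41765 = -44012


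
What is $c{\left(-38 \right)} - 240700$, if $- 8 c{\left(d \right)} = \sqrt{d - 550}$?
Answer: $-240700 - \frac{7 i \sqrt{3}}{4} \approx -2.407 \cdot 10^{5} - 3.0311 i$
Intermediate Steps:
$c{\left(d \right)} = - \frac{\sqrt{-550 + d}}{8}$ ($c{\left(d \right)} = - \frac{\sqrt{d - 550}}{8} = - \frac{\sqrt{-550 + d}}{8}$)
$c{\left(-38 \right)} - 240700 = - \frac{\sqrt{-550 - 38}}{8} - 240700 = - \frac{\sqrt{-588}}{8} - 240700 = - \frac{14 i \sqrt{3}}{8} - 240700 = - \frac{7 i \sqrt{3}}{4} - 240700 = -240700 - \frac{7 i \sqrt{3}}{4}$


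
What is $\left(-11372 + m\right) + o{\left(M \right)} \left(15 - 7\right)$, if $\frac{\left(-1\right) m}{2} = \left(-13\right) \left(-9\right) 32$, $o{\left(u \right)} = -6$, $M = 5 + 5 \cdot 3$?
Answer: $-18908$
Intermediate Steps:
$M = 20$ ($M = 5 + 15 = 20$)
$m = -7488$ ($m = - 2 \left(-13\right) \left(-9\right) 32 = - 2 \cdot 117 \cdot 32 = \left(-2\right) 3744 = -7488$)
$\left(-11372 + m\right) + o{\left(M \right)} \left(15 - 7\right) = \left(-11372 - 7488\right) - 6 \left(15 - 7\right) = -18860 - 48 = -18908$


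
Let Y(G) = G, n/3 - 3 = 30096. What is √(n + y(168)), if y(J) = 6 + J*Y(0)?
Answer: √90303 ≈ 300.50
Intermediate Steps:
n = 90297 (n = 9 + 3*30096 = 9 + 90288 = 90297)
y(J) = 6 (y(J) = 6 + J*0 = 6 + 0 = 6)
√(n + y(168)) = √(90297 + 6) = √90303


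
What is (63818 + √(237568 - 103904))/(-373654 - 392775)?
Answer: -63818/766429 - 4*√8354/766429 ≈ -0.083744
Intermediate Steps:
(63818 + √(237568 - 103904))/(-373654 - 392775) = (63818 + √133664)/(-766429) = (63818 + 4*√8354)*(-1/766429) = -63818/766429 - 4*√8354/766429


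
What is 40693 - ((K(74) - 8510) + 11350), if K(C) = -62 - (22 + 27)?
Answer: 37964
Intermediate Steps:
K(C) = -111 (K(C) = -62 - 1*49 = -62 - 49 = -111)
40693 - ((K(74) - 8510) + 11350) = 40693 - ((-111 - 8510) + 11350) = 40693 - (-8621 + 11350) = 40693 - 1*2729 = 40693 - 2729 = 37964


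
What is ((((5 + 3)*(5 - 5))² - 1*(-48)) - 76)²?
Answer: 784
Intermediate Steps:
((((5 + 3)*(5 - 5))² - 1*(-48)) - 76)² = (((8*0)² + 48) - 76)² = ((0² + 48) - 76)² = ((0 + 48) - 76)² = (48 - 76)² = (-28)² = 784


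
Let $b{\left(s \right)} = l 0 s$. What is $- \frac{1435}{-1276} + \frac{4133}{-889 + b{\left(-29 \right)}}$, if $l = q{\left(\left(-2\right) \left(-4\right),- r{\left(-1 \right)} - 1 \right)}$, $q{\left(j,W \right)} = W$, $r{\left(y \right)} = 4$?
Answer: $- \frac{3997993}{1134364} \approx -3.5244$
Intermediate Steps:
$l = -5$ ($l = \left(-1\right) 4 - 1 = -4 - 1 = -5$)
$b{\left(s \right)} = 0$ ($b{\left(s \right)} = \left(-5\right) 0 s = 0 s = 0$)
$- \frac{1435}{-1276} + \frac{4133}{-889 + b{\left(-29 \right)}} = - \frac{1435}{-1276} + \frac{4133}{-889 + 0} = \left(-1435\right) \left(- \frac{1}{1276}\right) + \frac{4133}{-889} = \frac{1435}{1276} + 4133 \left(- \frac{1}{889}\right) = \frac{1435}{1276} - \frac{4133}{889} = - \frac{3997993}{1134364}$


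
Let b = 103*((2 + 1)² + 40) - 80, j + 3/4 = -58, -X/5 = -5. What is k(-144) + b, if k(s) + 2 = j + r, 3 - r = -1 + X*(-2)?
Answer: 19841/4 ≈ 4960.3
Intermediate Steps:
X = 25 (X = -5*(-5) = 25)
j = -235/4 (j = -¾ - 58 = -235/4 ≈ -58.750)
r = 54 (r = 3 - (-1 + 25*(-2)) = 3 - (-1 - 50) = 3 - 1*(-51) = 3 + 51 = 54)
k(s) = -27/4 (k(s) = -2 + (-235/4 + 54) = -2 - 19/4 = -27/4)
b = 4967 (b = 103*(3² + 40) - 80 = 103*(9 + 40) - 80 = 103*49 - 80 = 5047 - 80 = 4967)
k(-144) + b = -27/4 + 4967 = 19841/4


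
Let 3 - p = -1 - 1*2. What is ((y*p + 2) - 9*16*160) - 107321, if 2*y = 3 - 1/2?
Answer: -260703/2 ≈ -1.3035e+5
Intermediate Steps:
p = 6 (p = 3 - (-1 - 1*2) = 3 - (-1 - 2) = 3 - 1*(-3) = 3 + 3 = 6)
y = 5/4 (y = (3 - 1/2)/2 = (1/2)*(5/2) = 5/4 ≈ 1.2500)
((y*p + 2) - 9*16*160) - 107321 = (((5/4)*6 + 2) - 9*16*160) - 107321 = ((15/2 + 2) - 144*160) - 107321 = (19/2 - 23040) - 107321 = -46061/2 - 107321 = -260703/2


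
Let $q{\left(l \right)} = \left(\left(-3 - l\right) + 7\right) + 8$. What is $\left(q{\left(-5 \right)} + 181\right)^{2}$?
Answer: $39204$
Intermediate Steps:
$q{\left(l \right)} = 12 - l$ ($q{\left(l \right)} = \left(4 - l\right) + 8 = 12 - l$)
$\left(q{\left(-5 \right)} + 181\right)^{2} = \left(\left(12 - -5\right) + 181\right)^{2} = \left(\left(12 + 5\right) + 181\right)^{2} = \left(17 + 181\right)^{2} = 198^{2} = 39204$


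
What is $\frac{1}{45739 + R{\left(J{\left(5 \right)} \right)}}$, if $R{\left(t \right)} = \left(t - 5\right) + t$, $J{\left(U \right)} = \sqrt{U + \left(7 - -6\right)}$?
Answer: $\frac{22867}{1045799342} - \frac{3 \sqrt{2}}{1045799342} \approx 2.1862 \cdot 10^{-5}$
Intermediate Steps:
$J{\left(U \right)} = \sqrt{13 + U}$ ($J{\left(U \right)} = \sqrt{U + \left(7 + 6\right)} = \sqrt{U + 13} = \sqrt{13 + U}$)
$R{\left(t \right)} = -5 + 2 t$ ($R{\left(t \right)} = \left(-5 + t\right) + t = -5 + 2 t$)
$\frac{1}{45739 + R{\left(J{\left(5 \right)} \right)}} = \frac{1}{45739 - \left(5 - 2 \sqrt{13 + 5}\right)} = \frac{1}{45739 - \left(5 - 2 \sqrt{18}\right)} = \frac{1}{45739 - \left(5 - 2 \cdot 3 \sqrt{2}\right)} = \frac{1}{45739 - \left(5 - 6 \sqrt{2}\right)} = \frac{1}{45734 + 6 \sqrt{2}}$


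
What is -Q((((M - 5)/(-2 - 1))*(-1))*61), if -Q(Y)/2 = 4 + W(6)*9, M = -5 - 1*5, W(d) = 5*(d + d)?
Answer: 1088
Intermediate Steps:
W(d) = 10*d (W(d) = 5*(2*d) = 10*d)
M = -10 (M = -5 - 5 = -10)
Q(Y) = -1088 (Q(Y) = -2*(4 + (10*6)*9) = -2*(4 + 60*9) = -2*(4 + 540) = -2*544 = -1088)
-Q((((M - 5)/(-2 - 1))*(-1))*61) = -1*(-1088) = 1088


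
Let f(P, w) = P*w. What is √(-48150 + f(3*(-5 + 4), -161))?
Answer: I*√47667 ≈ 218.33*I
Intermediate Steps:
√(-48150 + f(3*(-5 + 4), -161)) = √(-48150 + (3*(-5 + 4))*(-161)) = √(-48150 + (3*(-1))*(-161)) = √(-48150 - 3*(-161)) = √(-48150 + 483) = √(-47667) = I*√47667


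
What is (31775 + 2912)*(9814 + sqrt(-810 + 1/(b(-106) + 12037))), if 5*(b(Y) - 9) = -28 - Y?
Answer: 340418218 + 173435*I*sqrt(29460141383)/30154 ≈ 3.4042e+8 + 9.8721e+5*I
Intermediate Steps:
b(Y) = 17/5 - Y/5 (b(Y) = 9 + (-28 - Y)/5 = 9 + (-28/5 - Y/5) = 17/5 - Y/5)
(31775 + 2912)*(9814 + sqrt(-810 + 1/(b(-106) + 12037))) = (31775 + 2912)*(9814 + sqrt(-810 + 1/((17/5 - 1/5*(-106)) + 12037))) = 34687*(9814 + sqrt(-810 + 1/((17/5 + 106/5) + 12037))) = 34687*(9814 + sqrt(-810 + 1/(123/5 + 12037))) = 34687*(9814 + sqrt(-810 + 1/(60308/5))) = 34687*(9814 + sqrt(-810 + 5/60308)) = 34687*(9814 + sqrt(-48849475/60308)) = 34687*(9814 + 5*I*sqrt(29460141383)/30154) = 340418218 + 173435*I*sqrt(29460141383)/30154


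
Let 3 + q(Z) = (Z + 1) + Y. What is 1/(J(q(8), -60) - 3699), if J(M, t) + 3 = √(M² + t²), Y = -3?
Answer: -1234/4567065 - √401/4567065 ≈ -0.00027458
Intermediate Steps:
q(Z) = -5 + Z (q(Z) = -3 + ((Z + 1) - 3) = -3 + ((1 + Z) - 3) = -3 + (-2 + Z) = -5 + Z)
J(M, t) = -3 + √(M² + t²)
1/(J(q(8), -60) - 3699) = 1/((-3 + √((-5 + 8)² + (-60)²)) - 3699) = 1/((-3 + √(3² + 3600)) - 3699) = 1/((-3 + √(9 + 3600)) - 3699) = 1/((-3 + √3609) - 3699) = 1/((-3 + 3*√401) - 3699) = 1/(-3702 + 3*√401)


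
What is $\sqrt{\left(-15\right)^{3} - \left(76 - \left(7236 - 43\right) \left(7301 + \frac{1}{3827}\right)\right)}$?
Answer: $\frac{\sqrt{769096453862029}}{3827} \approx 7246.6$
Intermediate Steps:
$\sqrt{\left(-15\right)^{3} - \left(76 - \left(7236 - 43\right) \left(7301 + \frac{1}{3827}\right)\right)} = \sqrt{-3375 - \left(76 - 7193 \left(7301 + \frac{1}{3827}\right)\right)} = \sqrt{-3375 + \left(7193 \cdot \frac{27940928}{3827} - 76\right)} = \sqrt{-3375 + \left(\frac{200979095104}{3827} - 76\right)} = \sqrt{-3375 + \frac{200978804252}{3827}} = \sqrt{\frac{200965888127}{3827}} = \frac{\sqrt{769096453862029}}{3827}$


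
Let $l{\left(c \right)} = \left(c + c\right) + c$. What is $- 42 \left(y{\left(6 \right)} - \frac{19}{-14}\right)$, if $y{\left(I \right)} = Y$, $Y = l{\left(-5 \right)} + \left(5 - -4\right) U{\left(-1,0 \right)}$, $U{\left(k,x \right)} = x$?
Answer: $573$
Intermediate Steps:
$l{\left(c \right)} = 3 c$ ($l{\left(c \right)} = 2 c + c = 3 c$)
$Y = -15$ ($Y = 3 \left(-5\right) + \left(5 - -4\right) 0 = -15 + \left(5 + 4\right) 0 = -15 + 9 \cdot 0 = -15 + 0 = -15$)
$y{\left(I \right)} = -15$
$- 42 \left(y{\left(6 \right)} - \frac{19}{-14}\right) = - 42 \left(-15 - \frac{19}{-14}\right) = - 42 \left(-15 - - \frac{19}{14}\right) = - 42 \left(-15 + \frac{19}{14}\right) = \left(-42\right) \left(- \frac{191}{14}\right) = 573$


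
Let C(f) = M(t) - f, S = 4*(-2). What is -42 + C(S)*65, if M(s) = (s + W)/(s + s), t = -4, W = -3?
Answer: 4279/8 ≈ 534.88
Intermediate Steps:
S = -8
M(s) = (-3 + s)/(2*s) (M(s) = (s - 3)/(s + s) = (-3 + s)/((2*s)) = (-3 + s)*(1/(2*s)) = (-3 + s)/(2*s))
C(f) = 7/8 - f (C(f) = (½)*(-3 - 4)/(-4) - f = (½)*(-¼)*(-7) - f = 7/8 - f)
-42 + C(S)*65 = -42 + (7/8 - 1*(-8))*65 = -42 + (7/8 + 8)*65 = -42 + (71/8)*65 = -42 + 4615/8 = 4279/8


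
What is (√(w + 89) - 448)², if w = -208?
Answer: (448 - I*√119)² ≈ 2.0059e+5 - 9774.2*I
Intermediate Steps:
(√(w + 89) - 448)² = (√(-208 + 89) - 448)² = (√(-119) - 448)² = (I*√119 - 448)² = (-448 + I*√119)²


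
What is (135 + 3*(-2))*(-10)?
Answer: -1290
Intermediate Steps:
(135 + 3*(-2))*(-10) = (135 - 6)*(-10) = 129*(-10) = -1290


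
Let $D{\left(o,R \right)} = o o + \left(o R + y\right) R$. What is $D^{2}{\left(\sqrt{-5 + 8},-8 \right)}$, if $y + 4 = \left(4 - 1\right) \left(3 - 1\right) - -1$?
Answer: $12729 - 2688 \sqrt{3} \approx 8073.3$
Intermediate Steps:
$y = 3$ ($y = -4 - \left(-1 - \left(4 - 1\right) \left(3 - 1\right)\right) = -4 + \left(3 \cdot 2 + 1\right) = -4 + \left(6 + 1\right) = -4 + 7 = 3$)
$D{\left(o,R \right)} = o^{2} + R \left(3 + R o\right)$ ($D{\left(o,R \right)} = o o + \left(o R + 3\right) R = o^{2} + \left(R o + 3\right) R = o^{2} + \left(3 + R o\right) R = o^{2} + R \left(3 + R o\right)$)
$D^{2}{\left(\sqrt{-5 + 8},-8 \right)} = \left(\left(\sqrt{-5 + 8}\right)^{2} + 3 \left(-8\right) + \sqrt{-5 + 8} \left(-8\right)^{2}\right)^{2} = \left(\left(\sqrt{3}\right)^{2} - 24 + \sqrt{3} \cdot 64\right)^{2} = \left(3 - 24 + 64 \sqrt{3}\right)^{2} = \left(-21 + 64 \sqrt{3}\right)^{2}$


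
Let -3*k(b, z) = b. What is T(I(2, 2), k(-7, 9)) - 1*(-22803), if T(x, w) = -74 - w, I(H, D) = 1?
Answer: 68180/3 ≈ 22727.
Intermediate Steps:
k(b, z) = -b/3
T(I(2, 2), k(-7, 9)) - 1*(-22803) = (-74 - (-1)*(-7)/3) - 1*(-22803) = (-74 - 1*7/3) + 22803 = (-74 - 7/3) + 22803 = -229/3 + 22803 = 68180/3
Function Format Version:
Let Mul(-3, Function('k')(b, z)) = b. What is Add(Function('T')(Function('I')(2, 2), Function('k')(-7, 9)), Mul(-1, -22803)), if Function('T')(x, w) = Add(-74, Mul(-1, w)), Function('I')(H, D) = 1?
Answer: Rational(68180, 3) ≈ 22727.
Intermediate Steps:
Function('k')(b, z) = Mul(Rational(-1, 3), b)
Add(Function('T')(Function('I')(2, 2), Function('k')(-7, 9)), Mul(-1, -22803)) = Add(Add(-74, Mul(-1, Mul(Rational(-1, 3), -7))), Mul(-1, -22803)) = Add(Add(-74, Mul(-1, Rational(7, 3))), 22803) = Add(Add(-74, Rational(-7, 3)), 22803) = Add(Rational(-229, 3), 22803) = Rational(68180, 3)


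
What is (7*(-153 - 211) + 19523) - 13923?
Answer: 3052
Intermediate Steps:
(7*(-153 - 211) + 19523) - 13923 = (7*(-364) + 19523) - 13923 = (-2548 + 19523) - 13923 = 16975 - 13923 = 3052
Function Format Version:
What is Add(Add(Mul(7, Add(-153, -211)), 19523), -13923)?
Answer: 3052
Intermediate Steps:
Add(Add(Mul(7, Add(-153, -211)), 19523), -13923) = Add(Add(Mul(7, -364), 19523), -13923) = Add(Add(-2548, 19523), -13923) = Add(16975, -13923) = 3052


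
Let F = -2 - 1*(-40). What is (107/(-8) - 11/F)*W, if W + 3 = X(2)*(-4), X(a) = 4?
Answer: 2077/8 ≈ 259.63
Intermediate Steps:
F = 38 (F = -2 + 40 = 38)
W = -19 (W = -3 + 4*(-4) = -3 - 16 = -19)
(107/(-8) - 11/F)*W = (107/(-8) - 11/38)*(-19) = (107*(-⅛) - 11*1/38)*(-19) = (-107/8 - 11/38)*(-19) = -2077/152*(-19) = 2077/8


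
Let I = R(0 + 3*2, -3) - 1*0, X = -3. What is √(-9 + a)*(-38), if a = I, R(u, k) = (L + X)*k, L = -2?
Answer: -38*√6 ≈ -93.081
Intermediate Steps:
R(u, k) = -5*k (R(u, k) = (-2 - 3)*k = -5*k)
I = 15 (I = -5*(-3) - 1*0 = 15 + 0 = 15)
a = 15
√(-9 + a)*(-38) = √(-9 + 15)*(-38) = √6*(-38) = -38*√6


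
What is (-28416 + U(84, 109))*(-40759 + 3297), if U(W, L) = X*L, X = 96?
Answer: 672517824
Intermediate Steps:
U(W, L) = 96*L
(-28416 + U(84, 109))*(-40759 + 3297) = (-28416 + 96*109)*(-40759 + 3297) = (-28416 + 10464)*(-37462) = -17952*(-37462) = 672517824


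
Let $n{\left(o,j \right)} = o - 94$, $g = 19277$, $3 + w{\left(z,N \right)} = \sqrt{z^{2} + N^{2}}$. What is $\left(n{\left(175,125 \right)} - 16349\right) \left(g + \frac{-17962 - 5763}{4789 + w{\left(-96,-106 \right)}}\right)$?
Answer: $- \frac{896869539028673}{2860668} - \frac{96489575 \sqrt{5113}}{2860668} \approx -3.1352 \cdot 10^{8}$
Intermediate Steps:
$w{\left(z,N \right)} = -3 + \sqrt{N^{2} + z^{2}}$ ($w{\left(z,N \right)} = -3 + \sqrt{z^{2} + N^{2}} = -3 + \sqrt{N^{2} + z^{2}}$)
$n{\left(o,j \right)} = -94 + o$ ($n{\left(o,j \right)} = o - 94 = -94 + o$)
$\left(n{\left(175,125 \right)} - 16349\right) \left(g + \frac{-17962 - 5763}{4789 + w{\left(-96,-106 \right)}}\right) = \left(\left(-94 + 175\right) - 16349\right) \left(19277 + \frac{-17962 - 5763}{4789 - \left(3 - \sqrt{\left(-106\right)^{2} + \left(-96\right)^{2}}\right)}\right) = \left(81 - 16349\right) \left(19277 - \frac{23725}{4789 - \left(3 - \sqrt{11236 + 9216}\right)}\right) = - 16268 \left(19277 - \frac{23725}{4789 - \left(3 - \sqrt{20452}\right)}\right) = - 16268 \left(19277 - \frac{23725}{4789 - \left(3 - 2 \sqrt{5113}\right)}\right) = - 16268 \left(19277 - \frac{23725}{4786 + 2 \sqrt{5113}}\right) = -313598236 + \frac{385958300}{4786 + 2 \sqrt{5113}}$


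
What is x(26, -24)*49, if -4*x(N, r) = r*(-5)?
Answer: -1470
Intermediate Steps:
x(N, r) = 5*r/4 (x(N, r) = -r*(-5)/4 = -(-5)*r/4 = 5*r/4)
x(26, -24)*49 = ((5/4)*(-24))*49 = -30*49 = -1470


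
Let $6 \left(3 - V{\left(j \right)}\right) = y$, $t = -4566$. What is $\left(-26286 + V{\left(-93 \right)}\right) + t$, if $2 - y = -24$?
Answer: $- \frac{92560}{3} \approx -30853.0$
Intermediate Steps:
$y = 26$ ($y = 2 - -24 = 2 + 24 = 26$)
$V{\left(j \right)} = - \frac{4}{3}$ ($V{\left(j \right)} = 3 - \frac{13}{3} = - \frac{4}{3}$)
$\left(-26286 + V{\left(-93 \right)}\right) + t = \left(-26286 - \frac{4}{3}\right) - 4566 = - \frac{78862}{3} - 4566 = - \frac{92560}{3}$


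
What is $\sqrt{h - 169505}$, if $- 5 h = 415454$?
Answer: $\frac{3 i \sqrt{701655}}{5} \approx 502.59 i$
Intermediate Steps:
$h = - \frac{415454}{5}$ ($h = \left(- \frac{1}{5}\right) 415454 = - \frac{415454}{5} \approx -83091.0$)
$\sqrt{h - 169505} = \sqrt{- \frac{415454}{5} - 169505} = \sqrt{- \frac{1262979}{5}} = \frac{3 i \sqrt{701655}}{5}$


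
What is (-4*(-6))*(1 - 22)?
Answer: -504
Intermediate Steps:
(-4*(-6))*(1 - 22) = 24*(-21) = -504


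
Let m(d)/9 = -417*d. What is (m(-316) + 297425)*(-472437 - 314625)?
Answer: -1167506520126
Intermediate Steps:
m(d) = -3753*d (m(d) = 9*(-417*d) = -3753*d)
(m(-316) + 297425)*(-472437 - 314625) = (-3753*(-316) + 297425)*(-472437 - 314625) = (1185948 + 297425)*(-787062) = 1483373*(-787062) = -1167506520126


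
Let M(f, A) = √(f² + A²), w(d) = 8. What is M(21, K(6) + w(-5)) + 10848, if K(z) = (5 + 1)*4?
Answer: 10848 + √1465 ≈ 10886.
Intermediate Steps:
K(z) = 24 (K(z) = 6*4 = 24)
M(f, A) = √(A² + f²)
M(21, K(6) + w(-5)) + 10848 = √((24 + 8)² + 21²) + 10848 = √(32² + 441) + 10848 = √(1024 + 441) + 10848 = √1465 + 10848 = 10848 + √1465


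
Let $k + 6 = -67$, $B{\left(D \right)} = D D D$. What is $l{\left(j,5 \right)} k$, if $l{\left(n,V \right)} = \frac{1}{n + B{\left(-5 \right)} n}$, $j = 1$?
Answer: $\frac{73}{124} \approx 0.58871$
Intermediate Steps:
$B{\left(D \right)} = D^{3}$ ($B{\left(D \right)} = D^{2} D = D^{3}$)
$k = -73$ ($k = -6 - 67 = -73$)
$l{\left(n,V \right)} = - \frac{1}{124 n}$ ($l{\left(n,V \right)} = \frac{1}{n + \left(-5\right)^{3} n} = \frac{1}{n - 125 n} = \frac{1}{\left(-124\right) n} = - \frac{1}{124 n}$)
$l{\left(j,5 \right)} k = - \frac{1}{124 \cdot 1} \left(-73\right) = \left(- \frac{1}{124}\right) 1 \left(-73\right) = \left(- \frac{1}{124}\right) \left(-73\right) = \frac{73}{124}$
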